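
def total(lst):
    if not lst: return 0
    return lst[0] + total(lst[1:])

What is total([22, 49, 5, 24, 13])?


total([22, 49, 5, 24, 13]) = 22 + total([49, 5, 24, 13])
total([49, 5, 24, 13]) = 49 + total([5, 24, 13])
total([5, 24, 13]) = 5 + total([24, 13])
total([24, 13]) = 24 + total([13])
total([13]) = 13 + total([])
total([]) = 0  (base case)
Total: 22 + 49 + 5 + 24 + 13 + 0 = 113

113


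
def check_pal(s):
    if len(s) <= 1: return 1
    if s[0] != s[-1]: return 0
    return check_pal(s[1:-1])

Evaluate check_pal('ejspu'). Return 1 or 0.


check_pal('ejspu'): s[0]='e' != s[-1]='u' -> return 0
Result: 0 (not a palindrome)

0


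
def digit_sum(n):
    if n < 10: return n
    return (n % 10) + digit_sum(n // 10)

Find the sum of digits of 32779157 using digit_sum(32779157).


digit_sum(32779157) = 7 + digit_sum(3277915)
digit_sum(3277915) = 5 + digit_sum(327791)
digit_sum(327791) = 1 + digit_sum(32779)
digit_sum(32779) = 9 + digit_sum(3277)
digit_sum(3277) = 7 + digit_sum(327)
digit_sum(327) = 7 + digit_sum(32)
digit_sum(32) = 2 + digit_sum(3)
digit_sum(3) = 3  (base case)
Total: 7 + 5 + 1 + 9 + 7 + 7 + 2 + 3 = 41

41


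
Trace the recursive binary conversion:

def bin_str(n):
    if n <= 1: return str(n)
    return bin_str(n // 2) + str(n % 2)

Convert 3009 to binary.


bin_str(3009) = bin_str(1504) + '1'
bin_str(1504) = bin_str(752) + '0'
bin_str(752) = bin_str(376) + '0'
bin_str(376) = bin_str(188) + '0'
bin_str(188) = bin_str(94) + '0'
bin_str(94) = bin_str(47) + '0'
bin_str(47) = bin_str(23) + '1'
bin_str(23) = bin_str(11) + '1'
bin_str(11) = bin_str(5) + '1'
bin_str(5) = bin_str(2) + '1'
bin_str(2) = bin_str(1) + '0'
bin_str(1) = '1'  (base case)
Concatenating: '1' + '0' + '1' + '1' + '1' + '1' + '0' + '0' + '0' + '0' + '0' + '1' = '101111000001'

101111000001


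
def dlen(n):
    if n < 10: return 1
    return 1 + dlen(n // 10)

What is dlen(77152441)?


dlen(77152441) = 1 + dlen(7715244)
dlen(7715244) = 1 + dlen(771524)
dlen(771524) = 1 + dlen(77152)
dlen(77152) = 1 + dlen(7715)
dlen(7715) = 1 + dlen(771)
dlen(771) = 1 + dlen(77)
dlen(77) = 1 + dlen(7)
dlen(7) = 1  (base case: 7 < 10)
Unwinding: 1 + 1 + 1 + 1 + 1 + 1 + 1 + 1 = 8

8


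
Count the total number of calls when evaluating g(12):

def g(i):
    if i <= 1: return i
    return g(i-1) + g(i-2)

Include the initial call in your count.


Let C(n) = total calls for g(n)
C(0) = 1, C(1) = 1
C(2) = 1 + C(1) + C(0) = 1 + 1 + 1 = 3
C(3) = 1 + C(2) + C(1) = 1 + 3 + 1 = 5
C(4) = 1 + C(3) + C(2) = 1 + 5 + 3 = 9
C(5) = 1 + C(4) + C(3) = 1 + 9 + 5 = 15
C(6) = 1 + C(5) + C(4) = 1 + 15 + 9 = 25
C(7) = 1 + C(6) + C(5) = 1 + 25 + 15 = 41
C(8) = 1 + C(7) + C(6) = 1 + 41 + 25 = 67
C(9) = 1 + C(8) + C(7) = 1 + 67 + 41 = 109
C(10) = 1 + C(9) + C(8) = 1 + 109 + 67 = 177
C(11) = 1 + C(10) + C(9) = 1 + 177 + 109 = 287
C(12) = 1 + C(11) + C(10) = 1 + 287 + 177 = 465

465


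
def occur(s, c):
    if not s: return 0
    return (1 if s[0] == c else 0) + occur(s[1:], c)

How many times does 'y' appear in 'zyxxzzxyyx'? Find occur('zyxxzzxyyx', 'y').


s[0]='z' != 'y' -> 0
s[0]='y' == 'y' -> 1
s[0]='x' != 'y' -> 0
s[0]='x' != 'y' -> 0
s[0]='z' != 'y' -> 0
s[0]='z' != 'y' -> 0
s[0]='x' != 'y' -> 0
s[0]='y' == 'y' -> 1
s[0]='y' == 'y' -> 1
s[0]='x' != 'y' -> 0
Sum: 0 + 1 + 0 + 0 + 0 + 0 + 0 + 1 + 1 + 0 = 3

3


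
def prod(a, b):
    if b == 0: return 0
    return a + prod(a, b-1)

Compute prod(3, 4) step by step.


prod(3, 4) = 3 + prod(3, 3)
prod(3, 3) = 3 + prod(3, 2)
prod(3, 2) = 3 + prod(3, 1)
prod(3, 1) = 3 + prod(3, 0)
prod(3, 0) = 0  (base case)
Total: 3 + 3 + 3 + 3 + 0 = 12

12


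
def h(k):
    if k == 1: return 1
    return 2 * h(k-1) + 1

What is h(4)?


h(4) = 2 * h(3) + 1
h(3) = 2 * h(2) + 1
h(2) = 2 * h(1) + 1
h(1) = 1  (base case)
h(2) = 2 * 1 + 1 = 3
h(3) = 2 * 3 + 1 = 7
h(4) = 2 * 7 + 1 = 15

15


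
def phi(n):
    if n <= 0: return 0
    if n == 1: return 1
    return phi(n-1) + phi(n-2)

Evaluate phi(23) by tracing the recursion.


Computing phi(23) bottom-up:
phi(0) = 0
phi(1) = 1
phi(2) = phi(1) + phi(0) = 1 + 0 = 1
phi(3) = phi(2) + phi(1) = 1 + 1 = 2
phi(4) = phi(3) + phi(2) = 2 + 1 = 3
phi(5) = phi(4) + phi(3) = 3 + 2 = 5
phi(6) = phi(5) + phi(4) = 5 + 3 = 8
phi(7) = phi(6) + phi(5) = 8 + 5 = 13
phi(8) = phi(7) + phi(6) = 13 + 8 = 21
phi(9) = phi(8) + phi(7) = 21 + 13 = 34
phi(10) = phi(9) + phi(8) = 34 + 21 = 55
phi(11) = phi(10) + phi(9) = 55 + 34 = 89
phi(12) = phi(11) + phi(10) = 89 + 55 = 144
phi(13) = phi(12) + phi(11) = 144 + 89 = 233
phi(14) = phi(13) + phi(12) = 233 + 144 = 377
phi(15) = phi(14) + phi(13) = 377 + 233 = 610
phi(16) = phi(15) + phi(14) = 610 + 377 = 987
phi(17) = phi(16) + phi(15) = 987 + 610 = 1597
phi(18) = phi(17) + phi(16) = 1597 + 987 = 2584
phi(19) = phi(18) + phi(17) = 2584 + 1597 = 4181
phi(20) = phi(19) + phi(18) = 4181 + 2584 = 6765
phi(21) = phi(20) + phi(19) = 6765 + 4181 = 10946
phi(22) = phi(21) + phi(20) = 10946 + 6765 = 17711
phi(23) = phi(22) + phi(21) = 17711 + 10946 = 28657

28657


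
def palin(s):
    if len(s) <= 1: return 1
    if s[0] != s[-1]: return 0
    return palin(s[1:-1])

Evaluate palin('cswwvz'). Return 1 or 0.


palin('cswwvz'): s[0]='c' != s[-1]='z' -> return 0
Result: 0 (not a palindrome)

0


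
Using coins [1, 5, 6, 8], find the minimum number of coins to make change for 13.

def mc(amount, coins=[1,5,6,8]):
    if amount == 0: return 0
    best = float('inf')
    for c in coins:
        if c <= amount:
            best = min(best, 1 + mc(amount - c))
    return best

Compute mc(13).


Building up with DP:
mc(0) = 0
mc(1) = min(1+mc(0)=1+0=1) = 1
mc(2) = min(1+mc(1)=1+1=2) = 2
mc(3) = min(1+mc(2)=1+2=3) = 3
mc(4) = min(1+mc(3)=1+3=4) = 4
mc(5) = min(1+mc(4)=1+4=5, 1+mc(0)=1+0=1) = 1
mc(6) = min(1+mc(5)=1+1=2, 1+mc(1)=1+1=2, 1+mc(0)=1+0=1) = 1
mc(7) = min(1+mc(6)=1+1=2, 1+mc(2)=1+2=3, 1+mc(1)=1+1=2) = 2
mc(8) = min(1+mc(7)=1+2=3, 1+mc(3)=1+3=4, 1+mc(2)=1+2=3, 1+mc(0)=1+0=1) = 1
mc(9) = min(1+mc(8)=1+1=2, 1+mc(4)=1+4=5, 1+mc(3)=1+3=4, 1+mc(1)=1+1=2) = 2
mc(10) = min(1+mc(9)=1+2=3, 1+mc(5)=1+1=2, 1+mc(4)=1+4=5, 1+mc(2)=1+2=3) = 2
mc(11) = min(1+mc(10)=1+2=3, 1+mc(6)=1+1=2, 1+mc(5)=1+1=2, 1+mc(3)=1+3=4) = 2
mc(12) = min(1+mc(11)=1+2=3, 1+mc(7)=1+2=3, 1+mc(6)=1+1=2, 1+mc(4)=1+4=5) = 2
mc(13) = min(1+mc(12)=1+2=3, 1+mc(8)=1+1=2, 1+mc(7)=1+2=3, 1+mc(5)=1+1=2) = 2

2


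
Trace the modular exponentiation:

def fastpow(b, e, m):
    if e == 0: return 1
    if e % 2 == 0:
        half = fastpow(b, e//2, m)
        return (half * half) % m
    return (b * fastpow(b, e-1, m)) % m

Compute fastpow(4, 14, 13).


fastpow(4, 14, 13): e is even, compute fastpow(4, 7, 13)
  fastpow(4, 7, 13): e is odd, compute fastpow(4, 6, 13)
    fastpow(4, 6, 13): e is even, compute fastpow(4, 3, 13)
      fastpow(4, 3, 13): e is odd, compute fastpow(4, 2, 13)
        fastpow(4, 2, 13): e is even, compute fastpow(4, 1, 13)
          fastpow(4, 1, 13): e is odd, compute fastpow(4, 0, 13)
          fastpow(4, 0, 13) = 1
          (4 * 1) % 13 = 4
        half=4, (4*4) % 13 = 3
      (4 * 3) % 13 = 12
    half=12, (12*12) % 13 = 1
  (4 * 1) % 13 = 4
half=4, (4*4) % 13 = 3

3


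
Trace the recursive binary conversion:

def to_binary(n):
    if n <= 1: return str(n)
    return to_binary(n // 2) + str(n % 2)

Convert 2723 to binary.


to_binary(2723) = to_binary(1361) + '1'
to_binary(1361) = to_binary(680) + '1'
to_binary(680) = to_binary(340) + '0'
to_binary(340) = to_binary(170) + '0'
to_binary(170) = to_binary(85) + '0'
to_binary(85) = to_binary(42) + '1'
to_binary(42) = to_binary(21) + '0'
to_binary(21) = to_binary(10) + '1'
to_binary(10) = to_binary(5) + '0'
to_binary(5) = to_binary(2) + '1'
to_binary(2) = to_binary(1) + '0'
to_binary(1) = '1'  (base case)
Concatenating: '1' + '0' + '1' + '0' + '1' + '0' + '1' + '0' + '0' + '0' + '1' + '1' = '101010100011'

101010100011


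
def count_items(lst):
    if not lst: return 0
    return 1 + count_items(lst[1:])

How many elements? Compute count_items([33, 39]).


count_items([33, 39]) = 1 + count_items([39])
count_items([39]) = 1 + count_items([])
count_items([]) = 0  (base case)
Unwinding: 1 + 1 + 0 = 2

2


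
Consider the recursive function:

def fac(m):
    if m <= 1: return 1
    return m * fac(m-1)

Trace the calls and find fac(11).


fac(11)
= 11 * fac(10)
= 11 * 10 * fac(9)
= 11 * 10 * 9 * fac(8)
= 11 * 10 * 9 * 8 * fac(7)
= 11 * 10 * 9 * 8 * 7 * fac(6)
= 11 * 10 * 9 * 8 * 7 * 6 * fac(5)
= 11 * 10 * 9 * 8 * 7 * 6 * 5 * fac(4)
= 11 * 10 * 9 * 8 * 7 * 6 * 5 * 4 * fac(3)
= 11 * 10 * 9 * 8 * 7 * 6 * 5 * 4 * 3 * fac(2)
= 11 * 10 * 9 * 8 * 7 * 6 * 5 * 4 * 3 * 2 * fac(1)
= 11 * 10 * 9 * 8 * 7 * 6 * 5 * 4 * 3 * 2 * 1
= 39916800

39916800


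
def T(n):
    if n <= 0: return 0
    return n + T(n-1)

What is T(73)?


T(73)
= 73 + 72 + 71 + 70 + 69 + 68 + 67 + 66 + 65 + 64 + 63 + 62 + 61 + 60 + 59 + 58 + 57 + 56 + 55 + 54 + 53 + 52 + 51 + 50 + 49 + 48 + 47 + 46 + 45 + 44 + 43 + 42 + 41 + 40 + 39 + 38 + 37 + 36 + 35 + 34 + 33 + 32 + 31 + 30 + 29 + 28 + 27 + 26 + 25 + 24 + 23 + 22 + 21 + 20 + 19 + 18 + 17 + 16 + 15 + 14 + 13 + 12 + 11 + 10 + 9 + 8 + 7 + 6 + 5 + 4 + 3 + 2 + 1 + T(0)
= 73 + 72 + 71 + 70 + 69 + 68 + 67 + 66 + 65 + 64 + 63 + 62 + 61 + 60 + 59 + 58 + 57 + 56 + 55 + 54 + 53 + 52 + 51 + 50 + 49 + 48 + 47 + 46 + 45 + 44 + 43 + 42 + 41 + 40 + 39 + 38 + 37 + 36 + 35 + 34 + 33 + 32 + 31 + 30 + 29 + 28 + 27 + 26 + 25 + 24 + 23 + 22 + 21 + 20 + 19 + 18 + 17 + 16 + 15 + 14 + 13 + 12 + 11 + 10 + 9 + 8 + 7 + 6 + 5 + 4 + 3 + 2 + 1 + 0
= 2701

2701


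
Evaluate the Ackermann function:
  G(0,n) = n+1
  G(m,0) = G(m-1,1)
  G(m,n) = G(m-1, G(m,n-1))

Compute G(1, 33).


G(1, 33) = G(0, G(1, 32))
  G(1, 32) = G(0, G(1, 31))
    G(1, 31) = G(0, G(1, 30))
      G(1, 30) = G(0, G(1, 29))
        G(1, 29) = G(0, G(1, 28))
          G(1, 28) = G(0, G(1, 27))
          G(1, 27) = G(0, G(1, 26))
          G(1, 26) = G(0, G(1, 25))
          G(1, 25) = G(0, G(1, 24))
          G(1, 24) = G(0, G(1, 23))
          G(1, 23) = G(0, G(1, 22))
          G(1, 22) = G(0, G(1, 21))
          G(1, 21) = G(0, G(1, 20))
          G(1, 20) = G(0, G(1, 19))
          G(1, 19) = G(0, G(1, 18))
          G(1, 18) = G(0, G(1, 17))
          G(1, 17) = G(0, G(1, 16))
          G(1, 16) = G(0, G(1, 15))
          G(1, 15) = G(0, G(1, 14))
          G(1, 14) = G(0, G(1, 13))
          G(1, 13) = G(0, G(1, 12))
          G(1, 12) = G(0, G(1, 11))
          G(1, 11) = G(0, G(1, 10))
          G(1, 10) = G(0, G(1, 9))
          G(1, 9) = G(0, G(1, 8))
... (trace truncated)
Result: G(1, 33) = 35

35


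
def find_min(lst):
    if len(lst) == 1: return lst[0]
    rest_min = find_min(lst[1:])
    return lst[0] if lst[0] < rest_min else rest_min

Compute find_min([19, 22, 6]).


find_min([19, 22, 6]): compare 19 with find_min([22, 6])
find_min([22, 6]): compare 22 with find_min([6])
find_min([6]) = 6  (base case)
Compare 22 with 6 -> 6
Compare 19 with 6 -> 6

6


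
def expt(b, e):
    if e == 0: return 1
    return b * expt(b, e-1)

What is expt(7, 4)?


expt(7, 4)
= 7 * expt(7, 3)
= 7 * 7 * expt(7, 2)
= 7 * 7 * 7 * expt(7, 1)
= 7 * 7 * 7 * 7 * expt(7, 0)
= 7 * 7 * 7 * 7 * 1
= 2401

2401


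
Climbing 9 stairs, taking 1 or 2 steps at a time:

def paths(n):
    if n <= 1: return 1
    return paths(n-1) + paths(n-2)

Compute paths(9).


Building up from base cases:
paths(0) = 1
paths(1) = 1
paths(2) = paths(1) + paths(0) = 1 + 1 = 2
paths(3) = paths(2) + paths(1) = 2 + 1 = 3
paths(4) = paths(3) + paths(2) = 3 + 2 = 5
paths(5) = paths(4) + paths(3) = 5 + 3 = 8
paths(6) = paths(5) + paths(4) = 8 + 5 = 13
paths(7) = paths(6) + paths(5) = 13 + 8 = 21
paths(8) = paths(7) + paths(6) = 21 + 13 = 34
paths(9) = paths(8) + paths(7) = 34 + 21 = 55

55


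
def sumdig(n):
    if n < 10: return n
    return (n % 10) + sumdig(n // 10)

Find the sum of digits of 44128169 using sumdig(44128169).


sumdig(44128169) = 9 + sumdig(4412816)
sumdig(4412816) = 6 + sumdig(441281)
sumdig(441281) = 1 + sumdig(44128)
sumdig(44128) = 8 + sumdig(4412)
sumdig(4412) = 2 + sumdig(441)
sumdig(441) = 1 + sumdig(44)
sumdig(44) = 4 + sumdig(4)
sumdig(4) = 4  (base case)
Total: 9 + 6 + 1 + 8 + 2 + 1 + 4 + 4 = 35

35


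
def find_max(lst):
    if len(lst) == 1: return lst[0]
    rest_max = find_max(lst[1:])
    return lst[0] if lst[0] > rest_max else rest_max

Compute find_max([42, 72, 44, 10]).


find_max([42, 72, 44, 10]): compare 42 with find_max([72, 44, 10])
find_max([72, 44, 10]): compare 72 with find_max([44, 10])
find_max([44, 10]): compare 44 with find_max([10])
find_max([10]) = 10  (base case)
Compare 44 with 10 -> 44
Compare 72 with 44 -> 72
Compare 42 with 72 -> 72

72


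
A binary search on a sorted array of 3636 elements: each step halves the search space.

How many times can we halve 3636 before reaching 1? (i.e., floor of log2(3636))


3636 / 2 = 1818
1818 / 2 = 909
909 / 2 = 454
454 / 2 = 227
227 / 2 = 113
113 / 2 = 56
56 / 2 = 28
28 / 2 = 14
14 / 2 = 7
7 / 2 = 3
3 / 2 = 1
Reached 1 after 11 halvings

11


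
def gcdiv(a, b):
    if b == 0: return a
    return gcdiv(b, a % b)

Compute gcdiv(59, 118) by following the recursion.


gcdiv(59, 118) = gcdiv(118, 59)
gcdiv(118, 59) = gcdiv(59, 0)
gcdiv(59, 0) = 59  (base case)

59


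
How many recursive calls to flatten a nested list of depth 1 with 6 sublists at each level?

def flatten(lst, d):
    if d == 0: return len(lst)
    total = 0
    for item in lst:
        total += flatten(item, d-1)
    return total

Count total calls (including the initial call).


At depth 0 (root): 1 call
At depth 1: each of 1 parents calls flatten on 6 children = 6 calls
Total: 1 + 6 = 7

7


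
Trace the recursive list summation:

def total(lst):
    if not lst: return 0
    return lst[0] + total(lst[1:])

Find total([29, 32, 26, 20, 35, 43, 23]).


total([29, 32, 26, 20, 35, 43, 23]) = 29 + total([32, 26, 20, 35, 43, 23])
total([32, 26, 20, 35, 43, 23]) = 32 + total([26, 20, 35, 43, 23])
total([26, 20, 35, 43, 23]) = 26 + total([20, 35, 43, 23])
total([20, 35, 43, 23]) = 20 + total([35, 43, 23])
total([35, 43, 23]) = 35 + total([43, 23])
total([43, 23]) = 43 + total([23])
total([23]) = 23 + total([])
total([]) = 0  (base case)
Total: 29 + 32 + 26 + 20 + 35 + 43 + 23 + 0 = 208

208


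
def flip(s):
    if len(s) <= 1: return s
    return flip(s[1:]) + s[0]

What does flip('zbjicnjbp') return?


flip('zbjicnjbp') = flip('bjicnjbp') + 'z'
flip('bjicnjbp') = flip('jicnjbp') + 'b'
flip('jicnjbp') = flip('icnjbp') + 'j'
flip('icnjbp') = flip('cnjbp') + 'i'
flip('cnjbp') = flip('njbp') + 'c'
flip('njbp') = flip('jbp') + 'n'
flip('jbp') = flip('bp') + 'j'
flip('bp') = flip('p') + 'b'
flip('p') = 'p'  (base case)
Concatenating: 'p' + 'b' + 'j' + 'n' + 'c' + 'i' + 'j' + 'b' + 'z' = 'pbjncijbz'

pbjncijbz


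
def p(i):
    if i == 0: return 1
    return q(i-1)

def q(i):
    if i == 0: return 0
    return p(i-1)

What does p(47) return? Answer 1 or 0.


p(47) = q(46)
q(46) = p(45)
p(45) = q(44)
q(44) = p(43)
p(43) = q(42)
q(42) = p(41)
p(41) = q(40)
q(40) = p(39)
p(39) = q(38)
q(38) = p(37)
p(37) = q(36)
q(36) = p(35)
p(35) = q(34)
q(34) = p(33)
p(33) = q(32)
q(32) = p(31)
p(31) = q(30)
q(30) = p(29)
p(29) = q(28)
q(28) = p(27)
p(27) = q(26)
q(26) = p(25)
p(25) = q(24)
q(24) = p(23)
p(23) = q(22)
q(22) = p(21)
p(21) = q(20)
q(20) = p(19)
p(19) = q(18)
q(18) = p(17)
p(17) = q(16)
q(16) = p(15)
p(15) = q(14)
q(14) = p(13)
p(13) = q(12)
q(12) = p(11)
p(11) = q(10)
q(10) = p(9)
p(9) = q(8)
q(8) = p(7)
p(7) = q(6)
q(6) = p(5)
p(5) = q(4)
q(4) = p(3)
p(3) = q(2)
q(2) = p(1)
p(1) = q(0)
q(0) = 0  (base case)
Result: 0

0


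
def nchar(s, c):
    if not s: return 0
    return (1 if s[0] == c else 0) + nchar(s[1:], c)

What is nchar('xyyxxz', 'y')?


s[0]='x' != 'y' -> 0
s[0]='y' == 'y' -> 1
s[0]='y' == 'y' -> 1
s[0]='x' != 'y' -> 0
s[0]='x' != 'y' -> 0
s[0]='z' != 'y' -> 0
Sum: 0 + 1 + 1 + 0 + 0 + 0 = 2

2


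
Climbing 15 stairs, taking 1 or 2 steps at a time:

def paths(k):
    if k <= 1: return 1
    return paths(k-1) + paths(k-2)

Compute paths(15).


Building up from base cases:
paths(0) = 1
paths(1) = 1
paths(2) = paths(1) + paths(0) = 1 + 1 = 2
paths(3) = paths(2) + paths(1) = 2 + 1 = 3
paths(4) = paths(3) + paths(2) = 3 + 2 = 5
paths(5) = paths(4) + paths(3) = 5 + 3 = 8
paths(6) = paths(5) + paths(4) = 8 + 5 = 13
paths(7) = paths(6) + paths(5) = 13 + 8 = 21
paths(8) = paths(7) + paths(6) = 21 + 13 = 34
paths(9) = paths(8) + paths(7) = 34 + 21 = 55
paths(10) = paths(9) + paths(8) = 55 + 34 = 89
paths(11) = paths(10) + paths(9) = 89 + 55 = 144
paths(12) = paths(11) + paths(10) = 144 + 89 = 233
paths(13) = paths(12) + paths(11) = 233 + 144 = 377
paths(14) = paths(13) + paths(12) = 377 + 233 = 610
paths(15) = paths(14) + paths(13) = 610 + 377 = 987

987


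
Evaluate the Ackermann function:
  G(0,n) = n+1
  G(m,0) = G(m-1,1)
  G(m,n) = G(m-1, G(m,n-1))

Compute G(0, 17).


G(0, 17) = 18
Result: G(0, 17) = 18

18


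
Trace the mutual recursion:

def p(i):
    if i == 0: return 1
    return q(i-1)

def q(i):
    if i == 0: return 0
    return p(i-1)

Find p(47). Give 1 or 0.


p(47) = q(46)
q(46) = p(45)
p(45) = q(44)
q(44) = p(43)
p(43) = q(42)
q(42) = p(41)
p(41) = q(40)
q(40) = p(39)
p(39) = q(38)
q(38) = p(37)
p(37) = q(36)
q(36) = p(35)
p(35) = q(34)
q(34) = p(33)
p(33) = q(32)
q(32) = p(31)
p(31) = q(30)
q(30) = p(29)
p(29) = q(28)
q(28) = p(27)
p(27) = q(26)
q(26) = p(25)
p(25) = q(24)
q(24) = p(23)
p(23) = q(22)
q(22) = p(21)
p(21) = q(20)
q(20) = p(19)
p(19) = q(18)
q(18) = p(17)
p(17) = q(16)
q(16) = p(15)
p(15) = q(14)
q(14) = p(13)
p(13) = q(12)
q(12) = p(11)
p(11) = q(10)
q(10) = p(9)
p(9) = q(8)
q(8) = p(7)
p(7) = q(6)
q(6) = p(5)
p(5) = q(4)
q(4) = p(3)
p(3) = q(2)
q(2) = p(1)
p(1) = q(0)
q(0) = 0  (base case)
Result: 0

0


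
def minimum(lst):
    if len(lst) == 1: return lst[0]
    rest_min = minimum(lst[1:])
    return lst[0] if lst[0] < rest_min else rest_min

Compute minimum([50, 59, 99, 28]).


minimum([50, 59, 99, 28]): compare 50 with minimum([59, 99, 28])
minimum([59, 99, 28]): compare 59 with minimum([99, 28])
minimum([99, 28]): compare 99 with minimum([28])
minimum([28]) = 28  (base case)
Compare 99 with 28 -> 28
Compare 59 with 28 -> 28
Compare 50 with 28 -> 28

28


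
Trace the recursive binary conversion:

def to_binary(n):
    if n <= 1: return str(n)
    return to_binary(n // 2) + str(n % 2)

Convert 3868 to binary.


to_binary(3868) = to_binary(1934) + '0'
to_binary(1934) = to_binary(967) + '0'
to_binary(967) = to_binary(483) + '1'
to_binary(483) = to_binary(241) + '1'
to_binary(241) = to_binary(120) + '1'
to_binary(120) = to_binary(60) + '0'
to_binary(60) = to_binary(30) + '0'
to_binary(30) = to_binary(15) + '0'
to_binary(15) = to_binary(7) + '1'
to_binary(7) = to_binary(3) + '1'
to_binary(3) = to_binary(1) + '1'
to_binary(1) = '1'  (base case)
Concatenating: '1' + '1' + '1' + '1' + '0' + '0' + '0' + '1' + '1' + '1' + '0' + '0' = '111100011100'

111100011100


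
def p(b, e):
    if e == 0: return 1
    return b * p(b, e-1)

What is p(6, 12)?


p(6, 12)
= 6 * p(6, 11)
= 6 * 6 * p(6, 10)
= 6 * 6 * 6 * p(6, 9)
= 6 * 6 * 6 * 6 * p(6, 8)
= 6 * 6 * 6 * 6 * 6 * p(6, 7)
= 6 * 6 * 6 * 6 * 6 * 6 * p(6, 6)
= 6 * 6 * 6 * 6 * 6 * 6 * 6 * p(6, 5)
= 6 * 6 * 6 * 6 * 6 * 6 * 6 * 6 * p(6, 4)
= 6 * 6 * 6 * 6 * 6 * 6 * 6 * 6 * 6 * p(6, 3)
= 6 * 6 * 6 * 6 * 6 * 6 * 6 * 6 * 6 * 6 * p(6, 2)
= 6 * 6 * 6 * 6 * 6 * 6 * 6 * 6 * 6 * 6 * 6 * p(6, 1)
= 6 * 6 * 6 * 6 * 6 * 6 * 6 * 6 * 6 * 6 * 6 * 6 * p(6, 0)
= 6 * 6 * 6 * 6 * 6 * 6 * 6 * 6 * 6 * 6 * 6 * 6 * 1
= 2176782336

2176782336


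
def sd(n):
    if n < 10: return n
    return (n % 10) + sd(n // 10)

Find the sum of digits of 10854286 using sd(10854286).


sd(10854286) = 6 + sd(1085428)
sd(1085428) = 8 + sd(108542)
sd(108542) = 2 + sd(10854)
sd(10854) = 4 + sd(1085)
sd(1085) = 5 + sd(108)
sd(108) = 8 + sd(10)
sd(10) = 0 + sd(1)
sd(1) = 1  (base case)
Total: 6 + 8 + 2 + 4 + 5 + 8 + 0 + 1 = 34

34


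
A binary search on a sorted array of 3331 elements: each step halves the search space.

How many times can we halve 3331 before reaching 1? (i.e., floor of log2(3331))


3331 / 2 = 1665
1665 / 2 = 832
832 / 2 = 416
416 / 2 = 208
208 / 2 = 104
104 / 2 = 52
52 / 2 = 26
26 / 2 = 13
13 / 2 = 6
6 / 2 = 3
3 / 2 = 1
Reached 1 after 11 halvings

11


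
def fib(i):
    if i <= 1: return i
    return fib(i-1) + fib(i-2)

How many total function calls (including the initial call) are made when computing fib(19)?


Let C(n) = total calls for fib(n)
C(0) = 1, C(1) = 1
C(2) = 1 + C(1) + C(0) = 1 + 1 + 1 = 3
C(3) = 1 + C(2) + C(1) = 1 + 3 + 1 = 5
C(4) = 1 + C(3) + C(2) = 1 + 5 + 3 = 9
C(5) = 1 + C(4) + C(3) = 1 + 9 + 5 = 15
C(6) = 1 + C(5) + C(4) = 1 + 15 + 9 = 25
C(7) = 1 + C(6) + C(5) = 1 + 25 + 15 = 41
C(8) = 1 + C(7) + C(6) = 1 + 41 + 25 = 67
C(9) = 1 + C(8) + C(7) = 1 + 67 + 41 = 109
C(10) = 1 + C(9) + C(8) = 1 + 109 + 67 = 177
C(11) = 1 + C(10) + C(9) = 1 + 177 + 109 = 287
C(12) = 1 + C(11) + C(10) = 1 + 287 + 177 = 465
C(13) = 1 + C(12) + C(11) = 1 + 465 + 287 = 753
C(14) = 1 + C(13) + C(12) = 1 + 753 + 465 = 1219
C(15) = 1 + C(14) + C(13) = 1 + 1219 + 753 = 1973
C(16) = 1 + C(15) + C(14) = 1 + 1973 + 1219 = 3193
C(17) = 1 + C(16) + C(15) = 1 + 3193 + 1973 = 5167
C(18) = 1 + C(17) + C(16) = 1 + 5167 + 3193 = 8361
C(19) = 1 + C(18) + C(17) = 1 + 8361 + 5167 = 13529

13529


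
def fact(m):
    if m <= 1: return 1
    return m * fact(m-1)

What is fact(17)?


fact(17)
= 17 * fact(16)
= 17 * 16 * fact(15)
= 17 * 16 * 15 * fact(14)
= 17 * 16 * 15 * 14 * fact(13)
= 17 * 16 * 15 * 14 * 13 * fact(12)
= 17 * 16 * 15 * 14 * 13 * 12 * fact(11)
= 17 * 16 * 15 * 14 * 13 * 12 * 11 * fact(10)
= 17 * 16 * 15 * 14 * 13 * 12 * 11 * 10 * fact(9)
= 17 * 16 * 15 * 14 * 13 * 12 * 11 * 10 * 9 * fact(8)
= 17 * 16 * 15 * 14 * 13 * 12 * 11 * 10 * 9 * 8 * fact(7)
= 17 * 16 * 15 * 14 * 13 * 12 * 11 * 10 * 9 * 8 * 7 * fact(6)
= 17 * 16 * 15 * 14 * 13 * 12 * 11 * 10 * 9 * 8 * 7 * 6 * fact(5)
= 17 * 16 * 15 * 14 * 13 * 12 * 11 * 10 * 9 * 8 * 7 * 6 * 5 * fact(4)
= 17 * 16 * 15 * 14 * 13 * 12 * 11 * 10 * 9 * 8 * 7 * 6 * 5 * 4 * fact(3)
= 17 * 16 * 15 * 14 * 13 * 12 * 11 * 10 * 9 * 8 * 7 * 6 * 5 * 4 * 3 * fact(2)
= 17 * 16 * 15 * 14 * 13 * 12 * 11 * 10 * 9 * 8 * 7 * 6 * 5 * 4 * 3 * 2 * fact(1)
= 17 * 16 * 15 * 14 * 13 * 12 * 11 * 10 * 9 * 8 * 7 * 6 * 5 * 4 * 3 * 2 * 1
= 355687428096000

355687428096000


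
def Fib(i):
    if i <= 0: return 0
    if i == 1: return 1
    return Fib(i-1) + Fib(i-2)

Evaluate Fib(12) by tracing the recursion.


Computing Fib(12) bottom-up:
Fib(0) = 0
Fib(1) = 1
Fib(2) = Fib(1) + Fib(0) = 1 + 0 = 1
Fib(3) = Fib(2) + Fib(1) = 1 + 1 = 2
Fib(4) = Fib(3) + Fib(2) = 2 + 1 = 3
Fib(5) = Fib(4) + Fib(3) = 3 + 2 = 5
Fib(6) = Fib(5) + Fib(4) = 5 + 3 = 8
Fib(7) = Fib(6) + Fib(5) = 8 + 5 = 13
Fib(8) = Fib(7) + Fib(6) = 13 + 8 = 21
Fib(9) = Fib(8) + Fib(7) = 21 + 13 = 34
Fib(10) = Fib(9) + Fib(8) = 34 + 21 = 55
Fib(11) = Fib(10) + Fib(9) = 55 + 34 = 89
Fib(12) = Fib(11) + Fib(10) = 89 + 55 = 144

144


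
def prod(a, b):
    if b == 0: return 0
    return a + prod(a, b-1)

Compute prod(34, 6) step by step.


prod(34, 6) = 34 + prod(34, 5)
prod(34, 5) = 34 + prod(34, 4)
prod(34, 4) = 34 + prod(34, 3)
prod(34, 3) = 34 + prod(34, 2)
prod(34, 2) = 34 + prod(34, 1)
prod(34, 1) = 34 + prod(34, 0)
prod(34, 0) = 0  (base case)
Total: 34 + 34 + 34 + 34 + 34 + 34 + 0 = 204

204


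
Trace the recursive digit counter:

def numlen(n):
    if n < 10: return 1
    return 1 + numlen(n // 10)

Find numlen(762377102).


numlen(762377102) = 1 + numlen(76237710)
numlen(76237710) = 1 + numlen(7623771)
numlen(7623771) = 1 + numlen(762377)
numlen(762377) = 1 + numlen(76237)
numlen(76237) = 1 + numlen(7623)
numlen(7623) = 1 + numlen(762)
numlen(762) = 1 + numlen(76)
numlen(76) = 1 + numlen(7)
numlen(7) = 1  (base case: 7 < 10)
Unwinding: 1 + 1 + 1 + 1 + 1 + 1 + 1 + 1 + 1 = 9

9


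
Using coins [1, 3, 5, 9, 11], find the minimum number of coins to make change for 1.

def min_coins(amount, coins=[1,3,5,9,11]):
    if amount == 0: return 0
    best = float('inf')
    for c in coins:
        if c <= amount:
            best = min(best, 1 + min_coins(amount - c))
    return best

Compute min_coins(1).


Building up with DP:
min_coins(0) = 0
min_coins(1) = min(1+min_coins(0)=1+0=1) = 1

1


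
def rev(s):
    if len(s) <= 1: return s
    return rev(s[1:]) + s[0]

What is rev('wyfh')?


rev('wyfh') = rev('yfh') + 'w'
rev('yfh') = rev('fh') + 'y'
rev('fh') = rev('h') + 'f'
rev('h') = 'h'  (base case)
Concatenating: 'h' + 'f' + 'y' + 'w' = 'hfyw'

hfyw


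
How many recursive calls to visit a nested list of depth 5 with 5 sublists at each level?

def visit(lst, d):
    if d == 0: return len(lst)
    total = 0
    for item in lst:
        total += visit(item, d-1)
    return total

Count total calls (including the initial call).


At depth 0 (root): 1 call
At depth 1: each of 1 parents calls visit on 5 children = 5 calls
At depth 2: each of 5 parents calls visit on 5 children = 25 calls
At depth 3: each of 25 parents calls visit on 5 children = 125 calls
At depth 4: each of 125 parents calls visit on 5 children = 625 calls
At depth 5: each of 625 parents calls visit on 5 children = 3125 calls
Total: 1 + 5 + 25 + 125 + 625 + 3125 = 3906

3906


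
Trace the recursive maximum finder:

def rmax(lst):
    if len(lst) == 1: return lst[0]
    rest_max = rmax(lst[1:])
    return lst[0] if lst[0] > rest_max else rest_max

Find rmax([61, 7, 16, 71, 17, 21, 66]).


rmax([61, 7, 16, 71, 17, 21, 66]): compare 61 with rmax([7, 16, 71, 17, 21, 66])
rmax([7, 16, 71, 17, 21, 66]): compare 7 with rmax([16, 71, 17, 21, 66])
rmax([16, 71, 17, 21, 66]): compare 16 with rmax([71, 17, 21, 66])
rmax([71, 17, 21, 66]): compare 71 with rmax([17, 21, 66])
rmax([17, 21, 66]): compare 17 with rmax([21, 66])
rmax([21, 66]): compare 21 with rmax([66])
rmax([66]) = 66  (base case)
Compare 21 with 66 -> 66
Compare 17 with 66 -> 66
Compare 71 with 66 -> 71
Compare 16 with 71 -> 71
Compare 7 with 71 -> 71
Compare 61 with 71 -> 71

71


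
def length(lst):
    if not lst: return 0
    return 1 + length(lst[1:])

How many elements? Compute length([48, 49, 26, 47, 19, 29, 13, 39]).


length([48, 49, 26, 47, 19, 29, 13, 39]) = 1 + length([49, 26, 47, 19, 29, 13, 39])
length([49, 26, 47, 19, 29, 13, 39]) = 1 + length([26, 47, 19, 29, 13, 39])
length([26, 47, 19, 29, 13, 39]) = 1 + length([47, 19, 29, 13, 39])
length([47, 19, 29, 13, 39]) = 1 + length([19, 29, 13, 39])
length([19, 29, 13, 39]) = 1 + length([29, 13, 39])
length([29, 13, 39]) = 1 + length([13, 39])
length([13, 39]) = 1 + length([39])
length([39]) = 1 + length([])
length([]) = 0  (base case)
Unwinding: 1 + 1 + 1 + 1 + 1 + 1 + 1 + 1 + 0 = 8

8


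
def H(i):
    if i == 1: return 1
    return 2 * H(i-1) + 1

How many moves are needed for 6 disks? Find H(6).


H(6) = 2 * H(5) + 1
H(5) = 2 * H(4) + 1
H(4) = 2 * H(3) + 1
H(3) = 2 * H(2) + 1
H(2) = 2 * H(1) + 1
H(1) = 1  (base case)
H(2) = 2 * 1 + 1 = 3
H(3) = 2 * 3 + 1 = 7
H(4) = 2 * 7 + 1 = 15
H(5) = 2 * 15 + 1 = 31
H(6) = 2 * 31 + 1 = 63

63


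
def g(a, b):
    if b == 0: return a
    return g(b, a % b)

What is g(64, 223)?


g(64, 223) = g(223, 64)
g(223, 64) = g(64, 31)
g(64, 31) = g(31, 2)
g(31, 2) = g(2, 1)
g(2, 1) = g(1, 0)
g(1, 0) = 1  (base case)

1


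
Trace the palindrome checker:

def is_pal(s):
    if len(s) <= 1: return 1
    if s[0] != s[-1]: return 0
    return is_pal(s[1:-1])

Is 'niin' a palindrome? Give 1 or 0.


is_pal('niin'): s[0]='n' == s[-1]='n' -> check is_pal('ii')
is_pal('ii'): s[0]='i' == s[-1]='i' -> check is_pal('')
is_pal(''): len <= 1 -> return 1  (base case)
Result: 1 (palindrome)

1


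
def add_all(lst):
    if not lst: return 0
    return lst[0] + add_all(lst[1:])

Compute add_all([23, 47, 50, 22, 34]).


add_all([23, 47, 50, 22, 34]) = 23 + add_all([47, 50, 22, 34])
add_all([47, 50, 22, 34]) = 47 + add_all([50, 22, 34])
add_all([50, 22, 34]) = 50 + add_all([22, 34])
add_all([22, 34]) = 22 + add_all([34])
add_all([34]) = 34 + add_all([])
add_all([]) = 0  (base case)
Total: 23 + 47 + 50 + 22 + 34 + 0 = 176

176


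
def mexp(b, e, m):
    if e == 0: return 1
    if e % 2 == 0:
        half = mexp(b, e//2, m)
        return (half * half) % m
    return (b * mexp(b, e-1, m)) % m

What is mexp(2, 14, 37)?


mexp(2, 14, 37): e is even, compute mexp(2, 7, 37)
  mexp(2, 7, 37): e is odd, compute mexp(2, 6, 37)
    mexp(2, 6, 37): e is even, compute mexp(2, 3, 37)
      mexp(2, 3, 37): e is odd, compute mexp(2, 2, 37)
        mexp(2, 2, 37): e is even, compute mexp(2, 1, 37)
          mexp(2, 1, 37): e is odd, compute mexp(2, 0, 37)
          mexp(2, 0, 37) = 1
          (2 * 1) % 37 = 2
        half=2, (2*2) % 37 = 4
      (2 * 4) % 37 = 8
    half=8, (8*8) % 37 = 27
  (2 * 27) % 37 = 17
half=17, (17*17) % 37 = 30

30


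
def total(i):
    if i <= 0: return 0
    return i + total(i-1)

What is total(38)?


total(38)
= 38 + 37 + 36 + 35 + 34 + 33 + 32 + 31 + 30 + 29 + 28 + 27 + 26 + 25 + 24 + 23 + 22 + 21 + 20 + 19 + 18 + 17 + 16 + 15 + 14 + 13 + 12 + 11 + 10 + 9 + 8 + 7 + 6 + 5 + 4 + 3 + 2 + 1 + total(0)
= 38 + 37 + 36 + 35 + 34 + 33 + 32 + 31 + 30 + 29 + 28 + 27 + 26 + 25 + 24 + 23 + 22 + 21 + 20 + 19 + 18 + 17 + 16 + 15 + 14 + 13 + 12 + 11 + 10 + 9 + 8 + 7 + 6 + 5 + 4 + 3 + 2 + 1 + 0
= 741

741


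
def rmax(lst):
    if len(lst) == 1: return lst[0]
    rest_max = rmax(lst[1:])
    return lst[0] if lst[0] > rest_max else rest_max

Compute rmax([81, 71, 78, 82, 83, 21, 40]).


rmax([81, 71, 78, 82, 83, 21, 40]): compare 81 with rmax([71, 78, 82, 83, 21, 40])
rmax([71, 78, 82, 83, 21, 40]): compare 71 with rmax([78, 82, 83, 21, 40])
rmax([78, 82, 83, 21, 40]): compare 78 with rmax([82, 83, 21, 40])
rmax([82, 83, 21, 40]): compare 82 with rmax([83, 21, 40])
rmax([83, 21, 40]): compare 83 with rmax([21, 40])
rmax([21, 40]): compare 21 with rmax([40])
rmax([40]) = 40  (base case)
Compare 21 with 40 -> 40
Compare 83 with 40 -> 83
Compare 82 with 83 -> 83
Compare 78 with 83 -> 83
Compare 71 with 83 -> 83
Compare 81 with 83 -> 83

83


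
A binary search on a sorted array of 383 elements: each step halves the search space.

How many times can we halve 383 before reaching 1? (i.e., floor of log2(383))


383 / 2 = 191
191 / 2 = 95
95 / 2 = 47
47 / 2 = 23
23 / 2 = 11
11 / 2 = 5
5 / 2 = 2
2 / 2 = 1
Reached 1 after 8 halvings

8


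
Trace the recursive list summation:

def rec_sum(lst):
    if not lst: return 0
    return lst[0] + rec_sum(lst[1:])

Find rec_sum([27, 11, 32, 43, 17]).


rec_sum([27, 11, 32, 43, 17]) = 27 + rec_sum([11, 32, 43, 17])
rec_sum([11, 32, 43, 17]) = 11 + rec_sum([32, 43, 17])
rec_sum([32, 43, 17]) = 32 + rec_sum([43, 17])
rec_sum([43, 17]) = 43 + rec_sum([17])
rec_sum([17]) = 17 + rec_sum([])
rec_sum([]) = 0  (base case)
Total: 27 + 11 + 32 + 43 + 17 + 0 = 130

130


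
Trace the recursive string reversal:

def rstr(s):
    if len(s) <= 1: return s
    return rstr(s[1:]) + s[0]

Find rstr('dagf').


rstr('dagf') = rstr('agf') + 'd'
rstr('agf') = rstr('gf') + 'a'
rstr('gf') = rstr('f') + 'g'
rstr('f') = 'f'  (base case)
Concatenating: 'f' + 'g' + 'a' + 'd' = 'fgad'

fgad


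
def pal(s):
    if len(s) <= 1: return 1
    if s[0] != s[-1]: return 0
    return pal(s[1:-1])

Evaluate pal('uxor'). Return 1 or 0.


pal('uxor'): s[0]='u' != s[-1]='r' -> return 0
Result: 0 (not a palindrome)

0


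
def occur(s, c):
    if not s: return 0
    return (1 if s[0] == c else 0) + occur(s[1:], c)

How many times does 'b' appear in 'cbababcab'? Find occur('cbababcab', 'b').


s[0]='c' != 'b' -> 0
s[0]='b' == 'b' -> 1
s[0]='a' != 'b' -> 0
s[0]='b' == 'b' -> 1
s[0]='a' != 'b' -> 0
s[0]='b' == 'b' -> 1
s[0]='c' != 'b' -> 0
s[0]='a' != 'b' -> 0
s[0]='b' == 'b' -> 1
Sum: 0 + 1 + 0 + 1 + 0 + 1 + 0 + 0 + 1 = 4

4


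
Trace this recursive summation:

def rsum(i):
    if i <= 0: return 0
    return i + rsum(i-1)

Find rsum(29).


rsum(29)
= 29 + 28 + 27 + 26 + 25 + 24 + 23 + 22 + 21 + 20 + 19 + 18 + 17 + 16 + 15 + 14 + 13 + 12 + 11 + 10 + 9 + 8 + 7 + 6 + 5 + 4 + 3 + 2 + 1 + rsum(0)
= 29 + 28 + 27 + 26 + 25 + 24 + 23 + 22 + 21 + 20 + 19 + 18 + 17 + 16 + 15 + 14 + 13 + 12 + 11 + 10 + 9 + 8 + 7 + 6 + 5 + 4 + 3 + 2 + 1 + 0
= 435

435


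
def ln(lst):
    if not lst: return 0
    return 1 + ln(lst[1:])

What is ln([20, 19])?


ln([20, 19]) = 1 + ln([19])
ln([19]) = 1 + ln([])
ln([]) = 0  (base case)
Unwinding: 1 + 1 + 0 = 2

2


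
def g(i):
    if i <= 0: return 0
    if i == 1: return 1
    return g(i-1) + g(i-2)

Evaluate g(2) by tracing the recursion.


Computing g(2) bottom-up:
g(0) = 0
g(1) = 1
g(2) = g(1) + g(0) = 1 + 0 = 1

1


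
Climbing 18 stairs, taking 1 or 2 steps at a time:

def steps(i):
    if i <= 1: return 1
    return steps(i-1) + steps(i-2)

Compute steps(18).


Building up from base cases:
steps(0) = 1
steps(1) = 1
steps(2) = steps(1) + steps(0) = 1 + 1 = 2
steps(3) = steps(2) + steps(1) = 2 + 1 = 3
steps(4) = steps(3) + steps(2) = 3 + 2 = 5
steps(5) = steps(4) + steps(3) = 5 + 3 = 8
steps(6) = steps(5) + steps(4) = 8 + 5 = 13
steps(7) = steps(6) + steps(5) = 13 + 8 = 21
steps(8) = steps(7) + steps(6) = 21 + 13 = 34
steps(9) = steps(8) + steps(7) = 34 + 21 = 55
steps(10) = steps(9) + steps(8) = 55 + 34 = 89
steps(11) = steps(10) + steps(9) = 89 + 55 = 144
steps(12) = steps(11) + steps(10) = 144 + 89 = 233
steps(13) = steps(12) + steps(11) = 233 + 144 = 377
steps(14) = steps(13) + steps(12) = 377 + 233 = 610
steps(15) = steps(14) + steps(13) = 610 + 377 = 987
steps(16) = steps(15) + steps(14) = 987 + 610 = 1597
steps(17) = steps(16) + steps(15) = 1597 + 987 = 2584
steps(18) = steps(17) + steps(16) = 2584 + 1597 = 4181

4181


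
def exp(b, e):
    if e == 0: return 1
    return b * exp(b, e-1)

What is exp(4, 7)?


exp(4, 7)
= 4 * exp(4, 6)
= 4 * 4 * exp(4, 5)
= 4 * 4 * 4 * exp(4, 4)
= 4 * 4 * 4 * 4 * exp(4, 3)
= 4 * 4 * 4 * 4 * 4 * exp(4, 2)
= 4 * 4 * 4 * 4 * 4 * 4 * exp(4, 1)
= 4 * 4 * 4 * 4 * 4 * 4 * 4 * exp(4, 0)
= 4 * 4 * 4 * 4 * 4 * 4 * 4 * 1
= 16384

16384


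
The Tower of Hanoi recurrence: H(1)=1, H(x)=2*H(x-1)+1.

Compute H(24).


H(24) = 2 * H(23) + 1
H(23) = 2 * H(22) + 1
H(22) = 2 * H(21) + 1
H(21) = 2 * H(20) + 1
H(20) = 2 * H(19) + 1
H(19) = 2 * H(18) + 1
H(18) = 2 * H(17) + 1
H(17) = 2 * H(16) + 1
H(16) = 2 * H(15) + 1
H(15) = 2 * H(14) + 1
H(14) = 2 * H(13) + 1
H(13) = 2 * H(12) + 1
H(12) = 2 * H(11) + 1
H(11) = 2 * H(10) + 1
H(10) = 2 * H(9) + 1
H(9) = 2 * H(8) + 1
H(8) = 2 * H(7) + 1
H(7) = 2 * H(6) + 1
H(6) = 2 * H(5) + 1
H(5) = 2 * H(4) + 1
H(4) = 2 * H(3) + 1
H(3) = 2 * H(2) + 1
H(2) = 2 * H(1) + 1
H(1) = 1  (base case)
H(2) = 2 * 1 + 1 = 3
H(3) = 2 * 3 + 1 = 7
H(4) = 2 * 7 + 1 = 15
H(5) = 2 * 15 + 1 = 31
H(6) = 2 * 31 + 1 = 63
H(7) = 2 * 63 + 1 = 127
H(8) = 2 * 127 + 1 = 255
H(9) = 2 * 255 + 1 = 511
H(10) = 2 * 511 + 1 = 1023
H(11) = 2 * 1023 + 1 = 2047
H(12) = 2 * 2047 + 1 = 4095
H(13) = 2 * 4095 + 1 = 8191
H(14) = 2 * 8191 + 1 = 16383
H(15) = 2 * 16383 + 1 = 32767
H(16) = 2 * 32767 + 1 = 65535
H(17) = 2 * 65535 + 1 = 131071
H(18) = 2 * 131071 + 1 = 262143
H(19) = 2 * 262143 + 1 = 524287
H(20) = 2 * 524287 + 1 = 1048575
H(21) = 2 * 1048575 + 1 = 2097151
H(22) = 2 * 2097151 + 1 = 4194303
H(23) = 2 * 4194303 + 1 = 8388607
H(24) = 2 * 8388607 + 1 = 16777215

16777215


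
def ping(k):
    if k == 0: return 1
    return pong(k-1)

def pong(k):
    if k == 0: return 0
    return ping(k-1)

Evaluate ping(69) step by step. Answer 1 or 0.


ping(69) = pong(68)
pong(68) = ping(67)
ping(67) = pong(66)
pong(66) = ping(65)
ping(65) = pong(64)
pong(64) = ping(63)
ping(63) = pong(62)
pong(62) = ping(61)
ping(61) = pong(60)
pong(60) = ping(59)
ping(59) = pong(58)
pong(58) = ping(57)
ping(57) = pong(56)
pong(56) = ping(55)
ping(55) = pong(54)
pong(54) = ping(53)
ping(53) = pong(52)
pong(52) = ping(51)
ping(51) = pong(50)
pong(50) = ping(49)
ping(49) = pong(48)
pong(48) = ping(47)
ping(47) = pong(46)
pong(46) = ping(45)
ping(45) = pong(44)
pong(44) = ping(43)
ping(43) = pong(42)
pong(42) = ping(41)
ping(41) = pong(40)
pong(40) = ping(39)
ping(39) = pong(38)
pong(38) = ping(37)
ping(37) = pong(36)
pong(36) = ping(35)
ping(35) = pong(34)
pong(34) = ping(33)
ping(33) = pong(32)
pong(32) = ping(31)
ping(31) = pong(30)
pong(30) = ping(29)
ping(29) = pong(28)
pong(28) = ping(27)
ping(27) = pong(26)
pong(26) = ping(25)
ping(25) = pong(24)
pong(24) = ping(23)
ping(23) = pong(22)
pong(22) = ping(21)
ping(21) = pong(20)
pong(20) = ping(19)
ping(19) = pong(18)
pong(18) = ping(17)
ping(17) = pong(16)
pong(16) = ping(15)
ping(15) = pong(14)
pong(14) = ping(13)
ping(13) = pong(12)
pong(12) = ping(11)
ping(11) = pong(10)
pong(10) = ping(9)
ping(9) = pong(8)
pong(8) = ping(7)
ping(7) = pong(6)
pong(6) = ping(5)
ping(5) = pong(4)
pong(4) = ping(3)
ping(3) = pong(2)
pong(2) = ping(1)
ping(1) = pong(0)
pong(0) = 0  (base case)
Result: 0

0


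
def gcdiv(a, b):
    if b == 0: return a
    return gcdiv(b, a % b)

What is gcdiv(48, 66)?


gcdiv(48, 66) = gcdiv(66, 48)
gcdiv(66, 48) = gcdiv(48, 18)
gcdiv(48, 18) = gcdiv(18, 12)
gcdiv(18, 12) = gcdiv(12, 6)
gcdiv(12, 6) = gcdiv(6, 0)
gcdiv(6, 0) = 6  (base case)

6


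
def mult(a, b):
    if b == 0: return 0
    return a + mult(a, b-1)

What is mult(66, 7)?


mult(66, 7) = 66 + mult(66, 6)
mult(66, 6) = 66 + mult(66, 5)
mult(66, 5) = 66 + mult(66, 4)
mult(66, 4) = 66 + mult(66, 3)
mult(66, 3) = 66 + mult(66, 2)
mult(66, 2) = 66 + mult(66, 1)
mult(66, 1) = 66 + mult(66, 0)
mult(66, 0) = 0  (base case)
Total: 66 + 66 + 66 + 66 + 66 + 66 + 66 + 0 = 462

462


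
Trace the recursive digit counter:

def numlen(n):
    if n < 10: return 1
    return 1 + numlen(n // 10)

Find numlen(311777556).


numlen(311777556) = 1 + numlen(31177755)
numlen(31177755) = 1 + numlen(3117775)
numlen(3117775) = 1 + numlen(311777)
numlen(311777) = 1 + numlen(31177)
numlen(31177) = 1 + numlen(3117)
numlen(3117) = 1 + numlen(311)
numlen(311) = 1 + numlen(31)
numlen(31) = 1 + numlen(3)
numlen(3) = 1  (base case: 3 < 10)
Unwinding: 1 + 1 + 1 + 1 + 1 + 1 + 1 + 1 + 1 = 9

9


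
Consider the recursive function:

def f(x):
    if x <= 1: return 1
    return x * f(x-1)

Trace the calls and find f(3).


f(3)
= 3 * f(2)
= 3 * 2 * f(1)
= 3 * 2 * 1
= 6

6


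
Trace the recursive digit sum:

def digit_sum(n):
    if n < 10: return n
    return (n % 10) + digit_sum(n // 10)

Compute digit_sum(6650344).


digit_sum(6650344) = 4 + digit_sum(665034)
digit_sum(665034) = 4 + digit_sum(66503)
digit_sum(66503) = 3 + digit_sum(6650)
digit_sum(6650) = 0 + digit_sum(665)
digit_sum(665) = 5 + digit_sum(66)
digit_sum(66) = 6 + digit_sum(6)
digit_sum(6) = 6  (base case)
Total: 4 + 4 + 3 + 0 + 5 + 6 + 6 = 28

28


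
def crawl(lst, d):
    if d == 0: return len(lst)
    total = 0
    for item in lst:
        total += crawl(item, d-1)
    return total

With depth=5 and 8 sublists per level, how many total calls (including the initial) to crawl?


At depth 0 (root): 1 call
At depth 1: each of 1 parents calls crawl on 8 children = 8 calls
At depth 2: each of 8 parents calls crawl on 8 children = 64 calls
At depth 3: each of 64 parents calls crawl on 8 children = 512 calls
At depth 4: each of 512 parents calls crawl on 8 children = 4096 calls
At depth 5: each of 4096 parents calls crawl on 8 children = 32768 calls
Total: 1 + 8 + 64 + 512 + 4096 + 32768 = 37449

37449


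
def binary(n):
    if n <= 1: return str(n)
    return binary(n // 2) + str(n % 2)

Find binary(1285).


binary(1285) = binary(642) + '1'
binary(642) = binary(321) + '0'
binary(321) = binary(160) + '1'
binary(160) = binary(80) + '0'
binary(80) = binary(40) + '0'
binary(40) = binary(20) + '0'
binary(20) = binary(10) + '0'
binary(10) = binary(5) + '0'
binary(5) = binary(2) + '1'
binary(2) = binary(1) + '0'
binary(1) = '1'  (base case)
Concatenating: '1' + '0' + '1' + '0' + '0' + '0' + '0' + '0' + '1' + '0' + '1' = '10100000101'

10100000101


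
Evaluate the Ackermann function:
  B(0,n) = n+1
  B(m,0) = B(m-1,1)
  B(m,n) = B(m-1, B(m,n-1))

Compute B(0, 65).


B(0, 65) = 66
Result: B(0, 65) = 66

66


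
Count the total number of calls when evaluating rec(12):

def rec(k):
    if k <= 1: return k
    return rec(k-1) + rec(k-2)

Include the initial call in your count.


Let C(n) = total calls for rec(n)
C(0) = 1, C(1) = 1
C(2) = 1 + C(1) + C(0) = 1 + 1 + 1 = 3
C(3) = 1 + C(2) + C(1) = 1 + 3 + 1 = 5
C(4) = 1 + C(3) + C(2) = 1 + 5 + 3 = 9
C(5) = 1 + C(4) + C(3) = 1 + 9 + 5 = 15
C(6) = 1 + C(5) + C(4) = 1 + 15 + 9 = 25
C(7) = 1 + C(6) + C(5) = 1 + 25 + 15 = 41
C(8) = 1 + C(7) + C(6) = 1 + 41 + 25 = 67
C(9) = 1 + C(8) + C(7) = 1 + 67 + 41 = 109
C(10) = 1 + C(9) + C(8) = 1 + 109 + 67 = 177
C(11) = 1 + C(10) + C(9) = 1 + 177 + 109 = 287
C(12) = 1 + C(11) + C(10) = 1 + 287 + 177 = 465

465
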